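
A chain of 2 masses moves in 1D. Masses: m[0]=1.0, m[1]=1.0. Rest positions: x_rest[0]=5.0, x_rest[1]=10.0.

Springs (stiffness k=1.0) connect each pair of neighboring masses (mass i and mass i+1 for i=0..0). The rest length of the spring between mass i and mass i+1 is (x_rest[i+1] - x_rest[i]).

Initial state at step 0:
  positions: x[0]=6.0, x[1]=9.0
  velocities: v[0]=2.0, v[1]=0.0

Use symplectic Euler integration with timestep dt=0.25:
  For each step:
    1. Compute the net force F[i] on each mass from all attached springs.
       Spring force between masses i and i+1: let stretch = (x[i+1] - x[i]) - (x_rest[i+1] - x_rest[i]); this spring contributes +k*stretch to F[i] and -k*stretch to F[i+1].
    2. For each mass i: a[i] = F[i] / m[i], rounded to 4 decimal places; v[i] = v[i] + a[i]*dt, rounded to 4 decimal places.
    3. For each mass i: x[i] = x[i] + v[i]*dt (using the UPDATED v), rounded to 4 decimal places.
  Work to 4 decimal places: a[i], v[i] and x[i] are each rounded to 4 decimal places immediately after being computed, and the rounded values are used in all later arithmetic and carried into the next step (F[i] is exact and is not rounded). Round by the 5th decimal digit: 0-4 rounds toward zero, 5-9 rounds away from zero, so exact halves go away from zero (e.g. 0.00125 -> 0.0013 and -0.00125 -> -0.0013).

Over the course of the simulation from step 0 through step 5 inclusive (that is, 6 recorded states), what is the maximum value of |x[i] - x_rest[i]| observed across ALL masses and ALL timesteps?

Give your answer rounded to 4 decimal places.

Step 0: x=[6.0000 9.0000] v=[2.0000 0.0000]
Step 1: x=[6.3750 9.1250] v=[1.5000 0.5000]
Step 2: x=[6.6094 9.3906] v=[0.9375 1.0625]
Step 3: x=[6.7051 9.7949] v=[0.3828 1.6172]
Step 4: x=[6.6814 10.3186] v=[-0.0948 2.0948]
Step 5: x=[6.5725 10.9275] v=[-0.4355 2.4355]
Max displacement = 1.7051

Answer: 1.7051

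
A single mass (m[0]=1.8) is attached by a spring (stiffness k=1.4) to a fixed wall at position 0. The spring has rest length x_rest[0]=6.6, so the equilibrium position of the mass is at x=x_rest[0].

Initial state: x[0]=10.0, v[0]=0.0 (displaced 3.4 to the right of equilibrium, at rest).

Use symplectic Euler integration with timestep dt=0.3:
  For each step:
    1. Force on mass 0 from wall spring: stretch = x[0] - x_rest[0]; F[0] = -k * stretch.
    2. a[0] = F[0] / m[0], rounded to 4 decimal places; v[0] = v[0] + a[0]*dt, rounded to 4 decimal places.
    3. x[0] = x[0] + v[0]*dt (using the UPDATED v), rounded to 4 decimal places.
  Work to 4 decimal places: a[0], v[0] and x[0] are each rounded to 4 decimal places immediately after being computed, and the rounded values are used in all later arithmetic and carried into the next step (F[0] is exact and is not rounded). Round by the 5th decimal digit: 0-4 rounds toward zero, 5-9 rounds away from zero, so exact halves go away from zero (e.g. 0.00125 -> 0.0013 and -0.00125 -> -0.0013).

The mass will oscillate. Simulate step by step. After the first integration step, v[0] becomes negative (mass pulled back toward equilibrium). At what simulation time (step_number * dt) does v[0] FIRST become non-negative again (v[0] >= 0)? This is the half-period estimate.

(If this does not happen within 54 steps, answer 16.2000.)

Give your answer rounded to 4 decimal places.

Step 0: x=[10.0000] v=[0.0000]
Step 1: x=[9.7620] v=[-0.7933]
Step 2: x=[9.3027] v=[-1.5311]
Step 3: x=[8.6542] v=[-2.1617]
Step 4: x=[7.8619] v=[-2.6410]
Step 5: x=[6.9813] v=[-2.9355]
Step 6: x=[6.0740] v=[-3.0245]
Step 7: x=[5.2035] v=[-2.9018]
Step 8: x=[4.4307] v=[-2.5759]
Step 9: x=[3.8098] v=[-2.0697]
Step 10: x=[3.3842] v=[-1.4186]
Step 11: x=[3.1837] v=[-0.6682]
Step 12: x=[3.2224] v=[0.1289]
First v>=0 after going negative at step 12, time=3.6000

Answer: 3.6000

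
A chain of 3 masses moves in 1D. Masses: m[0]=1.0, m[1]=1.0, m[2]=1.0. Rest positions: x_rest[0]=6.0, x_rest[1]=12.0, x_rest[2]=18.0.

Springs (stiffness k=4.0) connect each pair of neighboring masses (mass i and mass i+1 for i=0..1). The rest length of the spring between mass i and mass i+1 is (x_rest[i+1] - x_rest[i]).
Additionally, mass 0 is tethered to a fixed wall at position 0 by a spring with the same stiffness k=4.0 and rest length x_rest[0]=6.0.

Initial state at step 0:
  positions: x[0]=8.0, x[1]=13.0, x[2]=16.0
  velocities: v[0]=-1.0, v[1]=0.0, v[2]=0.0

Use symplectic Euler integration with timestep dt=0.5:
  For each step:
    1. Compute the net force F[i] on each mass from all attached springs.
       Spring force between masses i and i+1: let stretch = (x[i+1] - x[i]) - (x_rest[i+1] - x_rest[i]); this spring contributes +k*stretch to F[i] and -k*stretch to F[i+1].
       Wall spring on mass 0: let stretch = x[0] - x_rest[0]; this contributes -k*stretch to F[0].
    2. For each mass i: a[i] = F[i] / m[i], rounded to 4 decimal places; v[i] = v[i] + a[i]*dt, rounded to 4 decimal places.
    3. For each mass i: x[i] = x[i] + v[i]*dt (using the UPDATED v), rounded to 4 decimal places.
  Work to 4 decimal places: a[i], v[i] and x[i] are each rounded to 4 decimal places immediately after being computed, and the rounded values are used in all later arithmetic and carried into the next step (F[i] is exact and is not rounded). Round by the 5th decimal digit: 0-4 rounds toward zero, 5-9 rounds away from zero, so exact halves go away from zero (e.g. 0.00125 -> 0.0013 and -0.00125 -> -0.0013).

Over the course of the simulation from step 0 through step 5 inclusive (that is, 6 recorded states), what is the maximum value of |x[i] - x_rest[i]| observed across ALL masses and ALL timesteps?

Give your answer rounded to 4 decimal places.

Step 0: x=[8.0000 13.0000 16.0000] v=[-1.0000 0.0000 0.0000]
Step 1: x=[4.5000 11.0000 19.0000] v=[-7.0000 -4.0000 6.0000]
Step 2: x=[3.0000 10.5000 20.0000] v=[-3.0000 -1.0000 2.0000]
Step 3: x=[6.0000 12.0000 17.5000] v=[6.0000 3.0000 -5.0000]
Step 4: x=[9.0000 13.0000 15.5000] v=[6.0000 2.0000 -4.0000]
Step 5: x=[7.0000 12.5000 17.0000] v=[-4.0000 -1.0000 3.0000]
Max displacement = 3.0000

Answer: 3.0000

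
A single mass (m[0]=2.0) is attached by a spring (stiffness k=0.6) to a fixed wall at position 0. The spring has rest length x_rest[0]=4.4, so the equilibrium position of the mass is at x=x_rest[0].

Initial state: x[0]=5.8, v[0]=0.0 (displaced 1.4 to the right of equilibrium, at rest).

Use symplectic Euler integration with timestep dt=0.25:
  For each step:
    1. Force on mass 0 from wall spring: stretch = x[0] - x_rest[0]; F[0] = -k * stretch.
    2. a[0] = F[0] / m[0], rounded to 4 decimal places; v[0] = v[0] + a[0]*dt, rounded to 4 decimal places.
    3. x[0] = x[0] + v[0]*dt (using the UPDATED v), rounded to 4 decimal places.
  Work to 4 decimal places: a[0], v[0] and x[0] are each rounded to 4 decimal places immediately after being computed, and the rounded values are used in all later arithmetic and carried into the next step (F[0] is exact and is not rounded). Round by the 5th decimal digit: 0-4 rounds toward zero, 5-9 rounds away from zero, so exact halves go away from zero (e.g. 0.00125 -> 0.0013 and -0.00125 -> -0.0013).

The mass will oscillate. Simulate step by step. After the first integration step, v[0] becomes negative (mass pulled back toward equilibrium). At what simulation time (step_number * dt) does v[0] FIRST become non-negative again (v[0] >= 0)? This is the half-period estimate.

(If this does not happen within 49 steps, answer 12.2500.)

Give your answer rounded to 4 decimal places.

Step 0: x=[5.8000] v=[0.0000]
Step 1: x=[5.7738] v=[-0.1050]
Step 2: x=[5.7218] v=[-0.2080]
Step 3: x=[5.6450] v=[-0.3071]
Step 4: x=[5.5449] v=[-0.4005]
Step 5: x=[5.4233] v=[-0.4864]
Step 6: x=[5.2825] v=[-0.5632]
Step 7: x=[5.1252] v=[-0.6294]
Step 8: x=[4.9543] v=[-0.6838]
Step 9: x=[4.7730] v=[-0.7254]
Step 10: x=[4.5847] v=[-0.7534]
Step 11: x=[4.3929] v=[-0.7673]
Step 12: x=[4.2012] v=[-0.7668]
Step 13: x=[4.0132] v=[-0.7519]
Step 14: x=[3.8325] v=[-0.7229]
Step 15: x=[3.6624] v=[-0.6803]
Step 16: x=[3.5062] v=[-0.6250]
Step 17: x=[3.3667] v=[-0.5580]
Step 18: x=[3.2466] v=[-0.4805]
Step 19: x=[3.1481] v=[-0.3940]
Step 20: x=[3.0731] v=[-0.3001]
Step 21: x=[3.0230] v=[-0.2006]
Step 22: x=[2.9987] v=[-0.0973]
Step 23: x=[3.0007] v=[0.0078]
First v>=0 after going negative at step 23, time=5.7500

Answer: 5.7500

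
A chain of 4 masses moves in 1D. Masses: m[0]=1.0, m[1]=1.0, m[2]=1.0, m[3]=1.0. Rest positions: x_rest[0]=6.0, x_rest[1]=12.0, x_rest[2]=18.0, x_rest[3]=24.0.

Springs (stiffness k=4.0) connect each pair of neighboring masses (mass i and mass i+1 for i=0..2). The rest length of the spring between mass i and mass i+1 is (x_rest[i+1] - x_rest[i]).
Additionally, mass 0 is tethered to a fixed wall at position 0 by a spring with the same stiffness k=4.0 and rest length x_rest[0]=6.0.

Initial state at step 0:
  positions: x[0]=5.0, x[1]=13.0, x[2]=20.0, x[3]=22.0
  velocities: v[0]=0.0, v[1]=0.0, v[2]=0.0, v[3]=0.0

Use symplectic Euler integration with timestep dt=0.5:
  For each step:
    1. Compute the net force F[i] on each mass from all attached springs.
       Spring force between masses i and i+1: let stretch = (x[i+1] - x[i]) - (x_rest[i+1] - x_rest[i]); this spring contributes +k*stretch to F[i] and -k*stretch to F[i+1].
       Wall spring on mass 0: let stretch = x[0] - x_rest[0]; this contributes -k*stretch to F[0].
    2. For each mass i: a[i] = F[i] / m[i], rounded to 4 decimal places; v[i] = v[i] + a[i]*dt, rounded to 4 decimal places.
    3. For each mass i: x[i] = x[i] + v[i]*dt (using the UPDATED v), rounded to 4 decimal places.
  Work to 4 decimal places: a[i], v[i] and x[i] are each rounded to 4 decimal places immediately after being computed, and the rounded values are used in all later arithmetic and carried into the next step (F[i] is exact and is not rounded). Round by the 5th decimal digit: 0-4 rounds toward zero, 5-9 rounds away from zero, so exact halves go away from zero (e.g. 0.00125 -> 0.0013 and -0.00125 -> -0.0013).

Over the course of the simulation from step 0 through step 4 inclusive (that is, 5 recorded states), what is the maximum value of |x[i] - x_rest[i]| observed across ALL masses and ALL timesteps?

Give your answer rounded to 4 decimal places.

Step 0: x=[5.0000 13.0000 20.0000 22.0000] v=[0.0000 0.0000 0.0000 0.0000]
Step 1: x=[8.0000 12.0000 15.0000 26.0000] v=[6.0000 -2.0000 -10.0000 8.0000]
Step 2: x=[7.0000 10.0000 18.0000 25.0000] v=[-2.0000 -4.0000 6.0000 -2.0000]
Step 3: x=[2.0000 13.0000 20.0000 23.0000] v=[-10.0000 6.0000 4.0000 -4.0000]
Step 4: x=[6.0000 12.0000 18.0000 24.0000] v=[8.0000 -2.0000 -4.0000 2.0000]
Max displacement = 4.0000

Answer: 4.0000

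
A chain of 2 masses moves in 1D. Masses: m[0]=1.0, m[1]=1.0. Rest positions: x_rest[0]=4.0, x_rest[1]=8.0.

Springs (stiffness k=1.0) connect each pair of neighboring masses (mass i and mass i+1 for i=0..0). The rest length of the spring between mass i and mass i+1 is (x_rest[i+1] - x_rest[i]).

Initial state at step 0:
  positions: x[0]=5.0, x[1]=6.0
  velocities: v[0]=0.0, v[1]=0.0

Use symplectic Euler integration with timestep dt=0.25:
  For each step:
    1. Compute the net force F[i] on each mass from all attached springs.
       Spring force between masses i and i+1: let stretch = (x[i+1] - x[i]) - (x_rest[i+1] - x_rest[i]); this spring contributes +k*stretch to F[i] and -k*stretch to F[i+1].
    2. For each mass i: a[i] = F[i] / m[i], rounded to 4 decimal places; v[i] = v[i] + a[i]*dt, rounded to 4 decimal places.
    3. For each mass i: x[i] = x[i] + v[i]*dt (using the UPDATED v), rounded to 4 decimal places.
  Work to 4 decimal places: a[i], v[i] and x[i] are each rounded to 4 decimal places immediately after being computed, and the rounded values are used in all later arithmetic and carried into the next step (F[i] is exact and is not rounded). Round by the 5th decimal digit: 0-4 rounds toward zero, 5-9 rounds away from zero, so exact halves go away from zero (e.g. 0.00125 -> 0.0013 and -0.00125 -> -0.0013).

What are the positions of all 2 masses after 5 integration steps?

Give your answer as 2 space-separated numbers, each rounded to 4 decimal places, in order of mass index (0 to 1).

Step 0: x=[5.0000 6.0000] v=[0.0000 0.0000]
Step 1: x=[4.8125 6.1875] v=[-0.7500 0.7500]
Step 2: x=[4.4609 6.5391] v=[-1.4063 1.4063]
Step 3: x=[3.9892 7.0108] v=[-1.8868 1.8868]
Step 4: x=[3.4564 7.5437] v=[-2.1314 2.1314]
Step 5: x=[2.9290 8.0711] v=[-2.1096 2.1096]

Answer: 2.9290 8.0711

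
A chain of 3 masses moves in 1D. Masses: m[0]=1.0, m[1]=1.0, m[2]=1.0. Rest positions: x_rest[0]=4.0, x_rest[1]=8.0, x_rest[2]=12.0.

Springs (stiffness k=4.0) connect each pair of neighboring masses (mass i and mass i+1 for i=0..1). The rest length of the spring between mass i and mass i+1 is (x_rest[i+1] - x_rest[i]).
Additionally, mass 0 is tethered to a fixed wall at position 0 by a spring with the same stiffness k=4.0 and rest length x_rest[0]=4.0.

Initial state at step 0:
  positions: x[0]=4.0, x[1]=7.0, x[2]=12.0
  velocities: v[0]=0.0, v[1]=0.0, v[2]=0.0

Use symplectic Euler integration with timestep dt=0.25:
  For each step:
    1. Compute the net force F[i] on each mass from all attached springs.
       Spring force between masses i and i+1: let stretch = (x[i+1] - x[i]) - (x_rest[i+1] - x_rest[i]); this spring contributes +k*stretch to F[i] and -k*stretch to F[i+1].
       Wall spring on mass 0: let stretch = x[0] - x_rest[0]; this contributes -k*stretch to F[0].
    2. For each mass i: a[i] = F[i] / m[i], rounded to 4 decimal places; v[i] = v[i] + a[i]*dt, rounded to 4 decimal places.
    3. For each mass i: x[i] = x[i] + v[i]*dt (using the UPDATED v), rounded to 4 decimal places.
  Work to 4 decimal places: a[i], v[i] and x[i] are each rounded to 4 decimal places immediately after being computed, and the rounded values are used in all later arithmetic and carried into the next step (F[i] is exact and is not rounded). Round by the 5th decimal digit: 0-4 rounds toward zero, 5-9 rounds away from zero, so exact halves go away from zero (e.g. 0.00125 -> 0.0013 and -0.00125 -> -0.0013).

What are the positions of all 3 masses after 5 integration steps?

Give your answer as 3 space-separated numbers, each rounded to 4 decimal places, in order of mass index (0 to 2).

Answer: 4.3760 7.7354 11.7725

Derivation:
Step 0: x=[4.0000 7.0000 12.0000] v=[0.0000 0.0000 0.0000]
Step 1: x=[3.7500 7.5000 11.7500] v=[-1.0000 2.0000 -1.0000]
Step 2: x=[3.5000 8.1250 11.4375] v=[-1.0000 2.5000 -1.2500]
Step 3: x=[3.5313 8.4219 11.2969] v=[0.1250 1.1875 -0.5625]
Step 4: x=[3.9024 8.2149 11.4375] v=[1.4843 -0.8281 0.5625]
Step 5: x=[4.3760 7.7354 11.7725] v=[1.8944 -1.9180 1.3399]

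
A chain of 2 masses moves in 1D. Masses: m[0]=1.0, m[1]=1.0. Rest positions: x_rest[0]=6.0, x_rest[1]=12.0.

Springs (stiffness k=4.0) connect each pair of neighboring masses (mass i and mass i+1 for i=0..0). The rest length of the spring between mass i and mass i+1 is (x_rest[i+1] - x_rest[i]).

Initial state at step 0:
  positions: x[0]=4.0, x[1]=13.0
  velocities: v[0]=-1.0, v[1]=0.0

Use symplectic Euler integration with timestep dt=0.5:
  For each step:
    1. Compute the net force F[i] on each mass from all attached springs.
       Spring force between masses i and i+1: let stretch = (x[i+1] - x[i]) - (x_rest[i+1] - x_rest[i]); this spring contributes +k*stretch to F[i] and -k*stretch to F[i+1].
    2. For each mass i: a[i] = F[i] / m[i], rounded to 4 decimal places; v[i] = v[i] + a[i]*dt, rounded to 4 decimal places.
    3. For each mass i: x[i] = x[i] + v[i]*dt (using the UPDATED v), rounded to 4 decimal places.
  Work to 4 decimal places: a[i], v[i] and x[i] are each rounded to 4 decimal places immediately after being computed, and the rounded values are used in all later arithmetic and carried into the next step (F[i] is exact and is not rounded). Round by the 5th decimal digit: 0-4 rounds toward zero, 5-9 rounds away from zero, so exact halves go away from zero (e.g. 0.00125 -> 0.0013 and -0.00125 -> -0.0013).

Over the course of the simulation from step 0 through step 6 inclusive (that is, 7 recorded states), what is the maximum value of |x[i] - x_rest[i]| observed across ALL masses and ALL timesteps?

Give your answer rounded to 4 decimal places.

Answer: 3.5000

Derivation:
Step 0: x=[4.0000 13.0000] v=[-1.0000 0.0000]
Step 1: x=[6.5000 10.0000] v=[5.0000 -6.0000]
Step 2: x=[6.5000 9.5000] v=[0.0000 -1.0000]
Step 3: x=[3.5000 12.0000] v=[-6.0000 5.0000]
Step 4: x=[3.0000 12.0000] v=[-1.0000 0.0000]
Step 5: x=[5.5000 9.0000] v=[5.0000 -6.0000]
Step 6: x=[5.5000 8.5000] v=[0.0000 -1.0000]
Max displacement = 3.5000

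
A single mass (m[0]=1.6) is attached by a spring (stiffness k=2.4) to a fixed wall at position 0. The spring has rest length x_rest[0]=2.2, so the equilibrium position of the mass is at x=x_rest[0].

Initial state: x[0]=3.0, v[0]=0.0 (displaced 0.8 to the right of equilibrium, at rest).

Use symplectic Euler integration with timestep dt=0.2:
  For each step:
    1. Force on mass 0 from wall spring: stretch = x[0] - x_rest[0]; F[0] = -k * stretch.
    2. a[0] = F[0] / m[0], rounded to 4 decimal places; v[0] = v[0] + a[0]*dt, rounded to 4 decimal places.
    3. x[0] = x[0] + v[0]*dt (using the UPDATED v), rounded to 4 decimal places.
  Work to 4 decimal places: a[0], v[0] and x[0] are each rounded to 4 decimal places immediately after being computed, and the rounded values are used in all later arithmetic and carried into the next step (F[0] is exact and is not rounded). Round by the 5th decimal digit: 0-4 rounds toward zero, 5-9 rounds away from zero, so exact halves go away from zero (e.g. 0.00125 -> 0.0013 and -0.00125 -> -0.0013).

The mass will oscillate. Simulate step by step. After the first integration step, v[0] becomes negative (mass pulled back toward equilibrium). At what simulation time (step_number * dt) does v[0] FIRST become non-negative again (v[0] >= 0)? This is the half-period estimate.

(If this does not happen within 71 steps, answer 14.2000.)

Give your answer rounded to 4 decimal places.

Step 0: x=[3.0000] v=[0.0000]
Step 1: x=[2.9520] v=[-0.2400]
Step 2: x=[2.8589] v=[-0.4656]
Step 3: x=[2.7262] v=[-0.6633]
Step 4: x=[2.5620] v=[-0.8212]
Step 5: x=[2.3760] v=[-0.9298]
Step 6: x=[2.1795] v=[-0.9826]
Step 7: x=[1.9842] v=[-0.9764]
Step 8: x=[1.8019] v=[-0.9117]
Step 9: x=[1.6434] v=[-0.7923]
Step 10: x=[1.5183] v=[-0.6253]
Step 11: x=[1.4341] v=[-0.4208]
Step 12: x=[1.3959] v=[-0.1910]
Step 13: x=[1.4059] v=[0.0502]
First v>=0 after going negative at step 13, time=2.6000

Answer: 2.6000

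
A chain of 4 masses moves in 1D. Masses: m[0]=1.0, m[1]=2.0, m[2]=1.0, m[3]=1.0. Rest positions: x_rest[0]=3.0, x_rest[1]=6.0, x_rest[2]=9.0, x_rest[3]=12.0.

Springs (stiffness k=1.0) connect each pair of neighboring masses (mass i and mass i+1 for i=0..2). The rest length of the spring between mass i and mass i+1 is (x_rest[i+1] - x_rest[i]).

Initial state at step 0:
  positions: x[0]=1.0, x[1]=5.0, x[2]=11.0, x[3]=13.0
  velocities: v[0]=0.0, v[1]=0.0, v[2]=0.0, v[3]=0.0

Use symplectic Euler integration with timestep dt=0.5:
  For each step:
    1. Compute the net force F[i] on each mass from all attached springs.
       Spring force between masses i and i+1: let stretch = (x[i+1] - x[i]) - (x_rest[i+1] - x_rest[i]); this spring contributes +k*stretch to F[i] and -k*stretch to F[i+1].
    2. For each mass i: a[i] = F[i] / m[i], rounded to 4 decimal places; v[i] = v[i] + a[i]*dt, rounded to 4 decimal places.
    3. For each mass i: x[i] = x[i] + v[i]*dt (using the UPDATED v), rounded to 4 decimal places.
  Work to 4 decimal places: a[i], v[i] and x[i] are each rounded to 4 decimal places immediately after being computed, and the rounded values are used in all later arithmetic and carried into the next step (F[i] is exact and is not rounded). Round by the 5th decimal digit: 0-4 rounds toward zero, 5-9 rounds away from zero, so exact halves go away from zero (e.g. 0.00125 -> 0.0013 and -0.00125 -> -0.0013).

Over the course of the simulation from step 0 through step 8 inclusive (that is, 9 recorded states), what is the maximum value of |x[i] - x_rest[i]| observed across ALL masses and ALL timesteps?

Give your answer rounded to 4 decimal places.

Answer: 2.8346

Derivation:
Step 0: x=[1.0000 5.0000 11.0000 13.0000] v=[0.0000 0.0000 0.0000 0.0000]
Step 1: x=[1.2500 5.2500 10.0000 13.2500] v=[0.5000 0.5000 -2.0000 0.5000]
Step 2: x=[1.7500 5.5938 8.6250 13.4375] v=[1.0000 0.6875 -2.7500 0.3750]
Step 3: x=[2.4610 5.8360 7.6953 13.1719] v=[1.4219 0.4844 -1.8594 -0.5313]
Step 4: x=[3.2657 5.8888 7.6699 12.2871] v=[1.6094 0.1055 -0.0508 -1.7696]
Step 5: x=[3.9762 5.8363 8.3536 10.9980] v=[1.4210 -0.1050 1.3673 -2.5782]
Step 6: x=[4.4018 5.8660 9.0691 9.7978] v=[0.8511 0.0593 1.4309 -2.4004]
Step 7: x=[4.4434 6.1131 9.1660 9.1654] v=[0.0832 0.4941 0.1937 -1.2648]
Step 8: x=[4.1524 6.5331 8.4995 9.2832] v=[-0.5820 0.8399 -1.3331 0.2355]
Max displacement = 2.8346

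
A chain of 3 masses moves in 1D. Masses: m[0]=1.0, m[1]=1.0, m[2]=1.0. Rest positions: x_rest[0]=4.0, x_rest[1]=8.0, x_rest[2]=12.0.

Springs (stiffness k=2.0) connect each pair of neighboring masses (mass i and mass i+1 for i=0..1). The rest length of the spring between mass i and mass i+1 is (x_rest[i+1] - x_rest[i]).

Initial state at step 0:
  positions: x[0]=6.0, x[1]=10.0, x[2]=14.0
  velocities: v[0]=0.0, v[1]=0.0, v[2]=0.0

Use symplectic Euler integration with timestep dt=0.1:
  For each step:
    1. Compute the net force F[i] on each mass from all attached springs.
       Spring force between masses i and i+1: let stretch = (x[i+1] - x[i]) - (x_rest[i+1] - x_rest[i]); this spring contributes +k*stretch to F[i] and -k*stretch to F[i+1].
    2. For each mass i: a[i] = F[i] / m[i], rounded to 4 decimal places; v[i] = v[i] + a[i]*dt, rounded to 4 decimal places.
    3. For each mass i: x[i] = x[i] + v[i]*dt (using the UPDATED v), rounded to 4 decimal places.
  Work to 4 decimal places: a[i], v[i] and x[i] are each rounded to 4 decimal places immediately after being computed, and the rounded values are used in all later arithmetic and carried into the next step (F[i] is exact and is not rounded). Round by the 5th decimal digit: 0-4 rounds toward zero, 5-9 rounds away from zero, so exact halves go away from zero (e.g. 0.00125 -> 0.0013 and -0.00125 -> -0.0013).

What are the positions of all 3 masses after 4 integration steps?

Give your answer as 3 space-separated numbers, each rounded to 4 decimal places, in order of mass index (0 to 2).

Step 0: x=[6.0000 10.0000 14.0000] v=[0.0000 0.0000 0.0000]
Step 1: x=[6.0000 10.0000 14.0000] v=[0.0000 0.0000 0.0000]
Step 2: x=[6.0000 10.0000 14.0000] v=[0.0000 0.0000 0.0000]
Step 3: x=[6.0000 10.0000 14.0000] v=[0.0000 0.0000 0.0000]
Step 4: x=[6.0000 10.0000 14.0000] v=[0.0000 0.0000 0.0000]

Answer: 6.0000 10.0000 14.0000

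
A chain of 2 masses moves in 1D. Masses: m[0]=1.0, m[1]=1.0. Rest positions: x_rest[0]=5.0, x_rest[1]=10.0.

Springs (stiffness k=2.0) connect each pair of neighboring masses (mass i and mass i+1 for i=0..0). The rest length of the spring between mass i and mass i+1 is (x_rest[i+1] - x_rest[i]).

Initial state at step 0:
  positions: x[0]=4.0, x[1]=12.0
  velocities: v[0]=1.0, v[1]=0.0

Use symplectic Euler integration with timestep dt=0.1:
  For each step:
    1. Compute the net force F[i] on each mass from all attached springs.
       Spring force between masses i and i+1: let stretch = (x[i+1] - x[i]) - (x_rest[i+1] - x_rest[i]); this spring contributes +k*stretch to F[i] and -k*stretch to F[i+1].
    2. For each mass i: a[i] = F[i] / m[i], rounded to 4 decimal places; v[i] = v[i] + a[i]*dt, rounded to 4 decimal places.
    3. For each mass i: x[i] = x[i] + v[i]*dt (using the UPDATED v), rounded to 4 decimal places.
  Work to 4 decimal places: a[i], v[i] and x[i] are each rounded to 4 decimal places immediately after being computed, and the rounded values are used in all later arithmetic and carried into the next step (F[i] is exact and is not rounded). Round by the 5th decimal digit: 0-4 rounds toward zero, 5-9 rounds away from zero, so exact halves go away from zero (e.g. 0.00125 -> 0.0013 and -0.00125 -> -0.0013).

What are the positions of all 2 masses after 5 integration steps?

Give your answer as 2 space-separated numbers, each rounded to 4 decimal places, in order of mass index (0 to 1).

Answer: 5.2804 11.2196

Derivation:
Step 0: x=[4.0000 12.0000] v=[1.0000 0.0000]
Step 1: x=[4.1600 11.9400] v=[1.6000 -0.6000]
Step 2: x=[4.3756 11.8244] v=[2.1560 -1.1560]
Step 3: x=[4.6402 11.6598] v=[2.6458 -1.6458]
Step 4: x=[4.9452 11.4548] v=[3.0497 -2.0497]
Step 5: x=[5.2804 11.2196] v=[3.3516 -2.3516]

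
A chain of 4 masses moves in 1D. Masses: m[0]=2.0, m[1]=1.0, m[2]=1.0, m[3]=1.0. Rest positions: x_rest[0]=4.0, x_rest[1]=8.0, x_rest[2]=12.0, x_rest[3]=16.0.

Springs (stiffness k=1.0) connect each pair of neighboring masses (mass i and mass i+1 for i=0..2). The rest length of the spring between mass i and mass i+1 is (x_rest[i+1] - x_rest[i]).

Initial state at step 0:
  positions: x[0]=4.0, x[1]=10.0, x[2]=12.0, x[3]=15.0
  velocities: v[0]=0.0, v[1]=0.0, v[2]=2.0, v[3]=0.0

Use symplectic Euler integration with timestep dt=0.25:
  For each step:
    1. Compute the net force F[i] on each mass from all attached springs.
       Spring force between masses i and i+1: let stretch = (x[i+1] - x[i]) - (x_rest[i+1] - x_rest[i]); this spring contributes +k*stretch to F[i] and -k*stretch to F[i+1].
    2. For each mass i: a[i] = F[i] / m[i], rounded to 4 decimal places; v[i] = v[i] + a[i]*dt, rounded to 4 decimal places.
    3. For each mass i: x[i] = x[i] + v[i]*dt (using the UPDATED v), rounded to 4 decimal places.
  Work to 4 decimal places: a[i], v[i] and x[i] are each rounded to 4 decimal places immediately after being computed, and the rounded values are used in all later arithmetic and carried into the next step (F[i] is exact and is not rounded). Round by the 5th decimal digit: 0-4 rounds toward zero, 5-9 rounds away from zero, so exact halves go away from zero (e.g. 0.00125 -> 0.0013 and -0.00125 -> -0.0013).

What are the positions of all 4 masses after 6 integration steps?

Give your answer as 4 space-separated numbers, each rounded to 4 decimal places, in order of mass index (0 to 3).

Step 0: x=[4.0000 10.0000 12.0000 15.0000] v=[0.0000 0.0000 2.0000 0.0000]
Step 1: x=[4.0625 9.7500 12.5625 15.0625] v=[0.2500 -1.0000 2.2500 0.2500]
Step 2: x=[4.1778 9.3203 13.1055 15.2188] v=[0.4610 -1.7188 2.1719 0.6250]
Step 3: x=[4.3288 8.8058 13.5440 15.4930] v=[0.6038 -2.0581 1.7539 1.0967]
Step 4: x=[4.4947 8.3076 13.8082 15.8954] v=[0.6634 -1.9928 1.0566 1.6095]
Step 5: x=[4.6547 7.9149 13.8590 16.4173] v=[0.6400 -1.5709 0.2033 2.0877]
Step 6: x=[4.7916 7.6899 13.6982 17.0293] v=[0.5475 -0.8999 -0.6432 2.4481]

Answer: 4.7916 7.6899 13.6982 17.0293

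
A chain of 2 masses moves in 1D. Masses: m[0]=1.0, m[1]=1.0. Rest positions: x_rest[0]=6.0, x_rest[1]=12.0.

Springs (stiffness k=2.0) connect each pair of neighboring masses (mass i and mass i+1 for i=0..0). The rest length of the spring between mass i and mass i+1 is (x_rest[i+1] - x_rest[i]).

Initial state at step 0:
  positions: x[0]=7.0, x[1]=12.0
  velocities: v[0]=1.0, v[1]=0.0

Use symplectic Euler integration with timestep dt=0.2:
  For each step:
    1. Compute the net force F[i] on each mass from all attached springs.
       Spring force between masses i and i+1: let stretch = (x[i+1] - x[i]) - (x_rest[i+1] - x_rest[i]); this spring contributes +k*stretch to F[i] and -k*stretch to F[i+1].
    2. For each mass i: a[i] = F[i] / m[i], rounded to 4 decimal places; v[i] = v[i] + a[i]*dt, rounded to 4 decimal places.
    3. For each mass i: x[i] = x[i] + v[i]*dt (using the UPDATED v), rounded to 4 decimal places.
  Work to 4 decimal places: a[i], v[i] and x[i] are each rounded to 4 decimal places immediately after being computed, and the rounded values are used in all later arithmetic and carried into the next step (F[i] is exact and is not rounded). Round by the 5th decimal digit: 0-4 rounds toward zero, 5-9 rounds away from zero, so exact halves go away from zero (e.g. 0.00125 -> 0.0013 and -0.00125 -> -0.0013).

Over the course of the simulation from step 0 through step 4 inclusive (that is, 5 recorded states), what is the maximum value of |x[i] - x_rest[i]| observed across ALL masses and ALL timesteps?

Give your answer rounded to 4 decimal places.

Answer: 1.1568

Derivation:
Step 0: x=[7.0000 12.0000] v=[1.0000 0.0000]
Step 1: x=[7.1200 12.0800] v=[0.6000 0.4000]
Step 2: x=[7.1568 12.2432] v=[0.1840 0.8160]
Step 3: x=[7.1205 12.4795] v=[-0.1814 1.1814]
Step 4: x=[7.0329 12.7671] v=[-0.4378 1.4378]
Max displacement = 1.1568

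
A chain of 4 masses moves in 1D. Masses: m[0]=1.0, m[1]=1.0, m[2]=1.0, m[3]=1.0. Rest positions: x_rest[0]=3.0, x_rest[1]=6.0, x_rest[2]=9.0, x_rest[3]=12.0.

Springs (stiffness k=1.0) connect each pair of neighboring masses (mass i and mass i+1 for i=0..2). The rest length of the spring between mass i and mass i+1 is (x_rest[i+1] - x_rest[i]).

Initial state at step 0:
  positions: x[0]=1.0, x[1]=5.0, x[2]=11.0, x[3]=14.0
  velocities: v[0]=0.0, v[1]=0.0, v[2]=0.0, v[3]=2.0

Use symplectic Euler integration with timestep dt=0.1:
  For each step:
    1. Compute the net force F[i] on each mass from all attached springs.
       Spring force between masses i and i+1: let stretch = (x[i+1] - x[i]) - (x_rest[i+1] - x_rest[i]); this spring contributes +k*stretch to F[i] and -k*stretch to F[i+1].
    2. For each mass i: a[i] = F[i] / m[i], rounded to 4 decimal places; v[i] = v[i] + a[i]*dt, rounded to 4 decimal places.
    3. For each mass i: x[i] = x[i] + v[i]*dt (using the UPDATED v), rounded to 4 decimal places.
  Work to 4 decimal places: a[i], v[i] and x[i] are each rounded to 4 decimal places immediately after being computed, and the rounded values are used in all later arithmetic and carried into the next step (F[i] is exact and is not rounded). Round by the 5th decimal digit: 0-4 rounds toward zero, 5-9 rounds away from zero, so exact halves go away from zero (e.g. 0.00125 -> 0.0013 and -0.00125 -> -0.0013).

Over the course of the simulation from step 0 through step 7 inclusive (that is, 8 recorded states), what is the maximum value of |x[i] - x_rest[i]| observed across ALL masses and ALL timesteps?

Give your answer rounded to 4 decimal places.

Step 0: x=[1.0000 5.0000 11.0000 14.0000] v=[0.0000 0.0000 0.0000 2.0000]
Step 1: x=[1.0100 5.0200 10.9700 14.2000] v=[0.1000 0.2000 -0.3000 2.0000]
Step 2: x=[1.0301 5.0594 10.9128 14.3977] v=[0.2010 0.3940 -0.5720 1.9770]
Step 3: x=[1.0605 5.1170 10.8319 14.5906] v=[0.3039 0.5764 -0.8089 1.9285]
Step 4: x=[1.1015 5.1912 10.7315 14.7759] v=[0.4096 0.7422 -1.0045 1.8526]
Step 5: x=[1.1534 5.2799 10.6161 14.9507] v=[0.5186 0.8873 -1.1541 1.7482]
Step 6: x=[1.2165 5.3807 10.4907 15.1122] v=[0.6313 1.0083 -1.2543 1.6147]
Step 7: x=[1.2913 5.4910 10.3604 15.2575] v=[0.7477 1.1029 -1.3032 1.4526]
Max displacement = 3.2575

Answer: 3.2575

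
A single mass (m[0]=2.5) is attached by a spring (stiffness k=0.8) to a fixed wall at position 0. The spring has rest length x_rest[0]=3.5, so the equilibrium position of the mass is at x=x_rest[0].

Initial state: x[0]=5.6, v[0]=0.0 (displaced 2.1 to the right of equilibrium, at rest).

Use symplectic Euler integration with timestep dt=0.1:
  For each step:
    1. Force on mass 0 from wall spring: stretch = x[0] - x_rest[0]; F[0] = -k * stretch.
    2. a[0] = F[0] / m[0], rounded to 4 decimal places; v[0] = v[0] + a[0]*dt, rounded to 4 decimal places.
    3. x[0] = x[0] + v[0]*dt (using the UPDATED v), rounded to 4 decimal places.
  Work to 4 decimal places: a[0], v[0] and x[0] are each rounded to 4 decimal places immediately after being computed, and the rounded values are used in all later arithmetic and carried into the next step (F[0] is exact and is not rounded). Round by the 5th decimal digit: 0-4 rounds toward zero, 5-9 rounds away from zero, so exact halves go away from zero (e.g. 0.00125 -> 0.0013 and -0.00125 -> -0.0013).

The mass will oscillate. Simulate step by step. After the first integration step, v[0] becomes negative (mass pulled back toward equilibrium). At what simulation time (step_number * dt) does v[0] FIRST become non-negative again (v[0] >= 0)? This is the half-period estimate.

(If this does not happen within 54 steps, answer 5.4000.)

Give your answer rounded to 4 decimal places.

Answer: 5.4000

Derivation:
Step 0: x=[5.6000] v=[0.0000]
Step 1: x=[5.5933] v=[-0.0672]
Step 2: x=[5.5799] v=[-0.1342]
Step 3: x=[5.5598] v=[-0.2008]
Step 4: x=[5.5331] v=[-0.2667]
Step 5: x=[5.4999] v=[-0.3318]
Step 6: x=[5.4603] v=[-0.3958]
Step 7: x=[5.4145] v=[-0.4585]
Step 8: x=[5.3625] v=[-0.5198]
Step 9: x=[5.3046] v=[-0.5794]
Step 10: x=[5.2409] v=[-0.6372]
Step 11: x=[5.1716] v=[-0.6929]
Step 12: x=[5.0970] v=[-0.7464]
Step 13: x=[5.0173] v=[-0.7975]
Step 14: x=[4.9327] v=[-0.8461]
Step 15: x=[4.8435] v=[-0.8920]
Step 16: x=[4.7500] v=[-0.9350]
Step 17: x=[4.6525] v=[-0.9750]
Step 18: x=[4.5513] v=[-1.0119]
Step 19: x=[4.4468] v=[-1.0455]
Step 20: x=[4.3392] v=[-1.0758]
Step 21: x=[4.2289] v=[-1.1027]
Step 22: x=[4.1163] v=[-1.1260]
Step 23: x=[4.0017] v=[-1.1457]
Step 24: x=[3.8855] v=[-1.1618]
Step 25: x=[3.7681] v=[-1.1741]
Step 26: x=[3.6498] v=[-1.1827]
Step 27: x=[3.5311] v=[-1.1875]
Step 28: x=[3.4123] v=[-1.1885]
Step 29: x=[3.2937] v=[-1.1857]
Step 30: x=[3.1758] v=[-1.1791]
Step 31: x=[3.0589] v=[-1.1687]
Step 32: x=[2.9434] v=[-1.1546]
Step 33: x=[2.8297] v=[-1.1368]
Step 34: x=[2.7182] v=[-1.1154]
Step 35: x=[2.6092] v=[-1.0904]
Step 36: x=[2.5030] v=[-1.0619]
Step 37: x=[2.4000] v=[-1.0300]
Step 38: x=[2.3005] v=[-0.9948]
Step 39: x=[2.2049] v=[-0.9564]
Step 40: x=[2.1134] v=[-0.9150]
Step 41: x=[2.0263] v=[-0.8706]
Step 42: x=[1.9440] v=[-0.8234]
Step 43: x=[1.8666] v=[-0.7736]
Step 44: x=[1.7945] v=[-0.7213]
Step 45: x=[1.7278] v=[-0.6667]
Step 46: x=[1.6668] v=[-0.6100]
Step 47: x=[1.6117] v=[-0.5513]
Step 48: x=[1.5626] v=[-0.4909]
Step 49: x=[1.5197] v=[-0.4289]
Step 50: x=[1.4832] v=[-0.3655]
Step 51: x=[1.4531] v=[-0.3010]
Step 52: x=[1.4296] v=[-0.2355]
Step 53: x=[1.4127] v=[-0.1693]
Step 54: x=[1.4025] v=[-0.1025]
v[0] did not become non-negative within 54 steps; using fallback time=5.4000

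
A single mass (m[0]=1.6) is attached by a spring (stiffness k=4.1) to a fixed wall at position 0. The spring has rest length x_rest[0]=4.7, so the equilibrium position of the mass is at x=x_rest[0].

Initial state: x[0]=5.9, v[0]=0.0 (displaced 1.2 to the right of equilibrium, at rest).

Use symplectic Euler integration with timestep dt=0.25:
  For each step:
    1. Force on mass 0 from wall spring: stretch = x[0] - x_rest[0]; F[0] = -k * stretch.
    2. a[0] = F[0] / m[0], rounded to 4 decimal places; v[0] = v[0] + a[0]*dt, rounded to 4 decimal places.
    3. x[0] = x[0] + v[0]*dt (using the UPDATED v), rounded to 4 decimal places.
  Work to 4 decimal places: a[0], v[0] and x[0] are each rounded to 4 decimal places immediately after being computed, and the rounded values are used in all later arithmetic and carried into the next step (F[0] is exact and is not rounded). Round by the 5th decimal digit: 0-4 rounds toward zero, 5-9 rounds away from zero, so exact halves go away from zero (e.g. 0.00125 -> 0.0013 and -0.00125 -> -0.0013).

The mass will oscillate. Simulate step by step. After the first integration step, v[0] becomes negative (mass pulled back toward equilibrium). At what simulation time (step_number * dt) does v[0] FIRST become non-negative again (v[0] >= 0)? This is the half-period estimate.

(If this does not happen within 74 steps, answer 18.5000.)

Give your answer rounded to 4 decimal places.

Step 0: x=[5.9000] v=[0.0000]
Step 1: x=[5.7078] v=[-0.7688]
Step 2: x=[5.3542] v=[-1.4144]
Step 3: x=[4.8958] v=[-1.8335]
Step 4: x=[4.4061] v=[-1.9589]
Step 5: x=[3.9635] v=[-1.7706]
Step 6: x=[3.6388] v=[-1.2988]
Step 7: x=[3.4841] v=[-0.6190]
Step 8: x=[3.5241] v=[0.1599]
First v>=0 after going negative at step 8, time=2.0000

Answer: 2.0000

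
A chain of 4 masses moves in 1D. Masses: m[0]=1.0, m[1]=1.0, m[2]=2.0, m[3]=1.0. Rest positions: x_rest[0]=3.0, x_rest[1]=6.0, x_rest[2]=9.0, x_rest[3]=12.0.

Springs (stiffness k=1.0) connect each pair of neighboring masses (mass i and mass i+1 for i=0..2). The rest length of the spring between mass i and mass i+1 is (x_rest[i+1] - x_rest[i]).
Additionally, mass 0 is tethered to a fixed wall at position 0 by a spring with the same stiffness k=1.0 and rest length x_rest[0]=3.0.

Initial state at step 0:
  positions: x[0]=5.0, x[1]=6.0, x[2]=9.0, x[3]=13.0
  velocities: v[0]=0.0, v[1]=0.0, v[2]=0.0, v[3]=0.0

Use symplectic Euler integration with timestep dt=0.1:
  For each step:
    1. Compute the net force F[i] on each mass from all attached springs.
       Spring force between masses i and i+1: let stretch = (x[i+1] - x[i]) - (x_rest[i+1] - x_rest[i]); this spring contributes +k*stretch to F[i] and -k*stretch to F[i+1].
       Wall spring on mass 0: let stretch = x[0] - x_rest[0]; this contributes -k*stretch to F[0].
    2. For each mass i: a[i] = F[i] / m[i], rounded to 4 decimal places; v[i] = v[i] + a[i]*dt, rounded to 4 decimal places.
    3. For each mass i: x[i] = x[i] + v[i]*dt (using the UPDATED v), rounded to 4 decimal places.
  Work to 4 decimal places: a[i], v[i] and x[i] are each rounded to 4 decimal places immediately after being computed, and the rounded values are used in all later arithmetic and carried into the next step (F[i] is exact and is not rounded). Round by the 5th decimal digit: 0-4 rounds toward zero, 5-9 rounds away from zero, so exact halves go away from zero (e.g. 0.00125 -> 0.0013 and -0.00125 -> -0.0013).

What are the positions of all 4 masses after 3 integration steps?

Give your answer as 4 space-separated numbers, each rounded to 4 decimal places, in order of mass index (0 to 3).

Answer: 4.7650 6.1163 9.0300 12.9408

Derivation:
Step 0: x=[5.0000 6.0000 9.0000 13.0000] v=[0.0000 0.0000 0.0000 0.0000]
Step 1: x=[4.9600 6.0200 9.0050 12.9900] v=[-0.4000 0.2000 0.0500 -0.1000]
Step 2: x=[4.8810 6.0593 9.0150 12.9702] v=[-0.7900 0.3925 0.1000 -0.1985]
Step 3: x=[4.7650 6.1163 9.0300 12.9408] v=[-1.1603 0.5702 0.1500 -0.2940]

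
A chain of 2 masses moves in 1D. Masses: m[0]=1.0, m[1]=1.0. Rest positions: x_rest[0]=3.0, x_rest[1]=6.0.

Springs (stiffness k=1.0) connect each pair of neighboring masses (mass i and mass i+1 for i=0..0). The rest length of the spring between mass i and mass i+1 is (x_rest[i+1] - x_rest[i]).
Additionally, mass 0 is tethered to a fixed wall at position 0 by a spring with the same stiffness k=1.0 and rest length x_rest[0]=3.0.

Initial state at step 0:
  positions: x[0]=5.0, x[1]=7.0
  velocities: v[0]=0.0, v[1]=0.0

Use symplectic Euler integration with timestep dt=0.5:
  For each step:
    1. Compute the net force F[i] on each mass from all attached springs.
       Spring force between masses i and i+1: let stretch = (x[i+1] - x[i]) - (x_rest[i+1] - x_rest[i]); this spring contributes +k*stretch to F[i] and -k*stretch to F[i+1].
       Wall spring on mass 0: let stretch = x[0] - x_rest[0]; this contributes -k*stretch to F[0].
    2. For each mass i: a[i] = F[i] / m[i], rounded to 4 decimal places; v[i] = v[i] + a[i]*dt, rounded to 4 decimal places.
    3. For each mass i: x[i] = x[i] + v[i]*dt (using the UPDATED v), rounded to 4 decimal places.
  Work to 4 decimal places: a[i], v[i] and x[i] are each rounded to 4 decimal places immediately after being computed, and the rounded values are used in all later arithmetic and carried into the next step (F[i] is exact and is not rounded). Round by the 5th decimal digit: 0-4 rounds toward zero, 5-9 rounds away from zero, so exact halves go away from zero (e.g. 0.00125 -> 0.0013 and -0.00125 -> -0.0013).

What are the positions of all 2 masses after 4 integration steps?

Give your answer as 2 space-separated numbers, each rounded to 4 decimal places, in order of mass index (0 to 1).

Step 0: x=[5.0000 7.0000] v=[0.0000 0.0000]
Step 1: x=[4.2500 7.2500] v=[-1.5000 0.5000]
Step 2: x=[3.1875 7.5000] v=[-2.1250 0.5000]
Step 3: x=[2.4063 7.4219] v=[-1.5625 -0.1563]
Step 4: x=[2.2774 6.8399] v=[-0.2579 -1.1641]

Answer: 2.2774 6.8399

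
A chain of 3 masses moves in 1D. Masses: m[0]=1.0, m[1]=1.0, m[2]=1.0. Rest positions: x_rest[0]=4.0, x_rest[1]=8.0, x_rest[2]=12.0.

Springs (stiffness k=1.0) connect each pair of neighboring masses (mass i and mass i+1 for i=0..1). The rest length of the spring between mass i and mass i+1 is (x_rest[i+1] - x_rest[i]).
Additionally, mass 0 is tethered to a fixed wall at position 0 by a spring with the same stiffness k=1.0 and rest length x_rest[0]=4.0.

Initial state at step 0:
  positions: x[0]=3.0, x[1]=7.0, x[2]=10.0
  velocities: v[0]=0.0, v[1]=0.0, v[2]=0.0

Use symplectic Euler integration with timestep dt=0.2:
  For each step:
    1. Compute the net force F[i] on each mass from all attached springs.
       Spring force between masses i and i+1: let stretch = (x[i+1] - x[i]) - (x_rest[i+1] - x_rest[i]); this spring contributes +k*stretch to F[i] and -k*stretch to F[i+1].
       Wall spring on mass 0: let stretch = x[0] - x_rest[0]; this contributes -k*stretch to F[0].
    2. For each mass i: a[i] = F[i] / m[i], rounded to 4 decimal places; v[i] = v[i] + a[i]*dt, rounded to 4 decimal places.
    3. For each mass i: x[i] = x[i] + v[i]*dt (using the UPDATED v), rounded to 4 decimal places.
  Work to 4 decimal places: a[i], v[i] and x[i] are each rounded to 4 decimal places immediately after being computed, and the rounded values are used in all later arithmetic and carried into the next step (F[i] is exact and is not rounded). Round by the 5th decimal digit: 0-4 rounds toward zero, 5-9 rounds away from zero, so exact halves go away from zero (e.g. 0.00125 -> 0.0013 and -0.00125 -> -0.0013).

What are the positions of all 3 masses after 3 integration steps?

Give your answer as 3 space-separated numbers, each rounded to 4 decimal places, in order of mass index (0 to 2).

Step 0: x=[3.0000 7.0000 10.0000] v=[0.0000 0.0000 0.0000]
Step 1: x=[3.0400 6.9600 10.0400] v=[0.2000 -0.2000 0.2000]
Step 2: x=[3.1152 6.8864 10.1168] v=[0.3760 -0.3680 0.3840]
Step 3: x=[3.2166 6.7912 10.2244] v=[0.5072 -0.4762 0.5379]

Answer: 3.2166 6.7912 10.2244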